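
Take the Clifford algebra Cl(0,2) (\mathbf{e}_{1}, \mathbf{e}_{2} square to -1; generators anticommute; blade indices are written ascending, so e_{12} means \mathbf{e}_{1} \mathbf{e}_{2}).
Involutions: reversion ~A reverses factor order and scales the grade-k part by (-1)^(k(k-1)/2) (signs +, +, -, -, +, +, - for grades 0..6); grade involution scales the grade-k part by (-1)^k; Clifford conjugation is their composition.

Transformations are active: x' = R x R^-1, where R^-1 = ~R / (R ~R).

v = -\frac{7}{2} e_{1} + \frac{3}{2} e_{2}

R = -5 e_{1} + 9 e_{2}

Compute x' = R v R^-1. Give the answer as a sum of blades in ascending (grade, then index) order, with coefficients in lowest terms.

~R = -5 e_{1} + 9 e_{2}, and R ~R = -106, so R^-1 = ~R / (-106).
R v = -31 + 24 e_{12}
Answer: \frac{61}{106} e_{1} + \frac{399}{106} e_{2}


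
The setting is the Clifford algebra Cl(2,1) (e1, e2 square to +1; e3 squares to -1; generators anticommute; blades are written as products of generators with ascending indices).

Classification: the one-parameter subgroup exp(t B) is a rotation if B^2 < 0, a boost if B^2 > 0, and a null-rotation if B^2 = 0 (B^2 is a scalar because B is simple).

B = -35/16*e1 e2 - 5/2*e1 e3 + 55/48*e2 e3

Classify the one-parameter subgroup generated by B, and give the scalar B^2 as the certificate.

B^2 term by term: the squares give (-35/16)^2*(e1 e2)^2 + (-5/2)^2*(e1 e3)^2 + (55/48)^2*(e2 e3)^2 = 1225/256*(-1) + 25/4*(+1) + 3025/2304*(+1) = 25/9 (each basis 2-blade squares to minus the product of its generators' squares); cross terms between blades sharing an index anticommute and cancel. So B^2 = 25/9.
Answer: boost, certificate B^2 = 25/9. The class reads off the invariant scalar 25/9 directly.


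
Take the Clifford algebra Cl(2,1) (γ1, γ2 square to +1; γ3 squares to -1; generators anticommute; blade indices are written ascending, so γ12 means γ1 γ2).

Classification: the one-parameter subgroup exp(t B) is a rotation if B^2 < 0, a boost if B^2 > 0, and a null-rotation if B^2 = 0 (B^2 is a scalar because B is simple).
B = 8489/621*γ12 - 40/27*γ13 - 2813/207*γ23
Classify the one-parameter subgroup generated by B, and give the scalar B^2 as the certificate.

B^2 term by term: the squares give (8489/621)^2*(γ12)^2 + (-40/27)^2*(γ13)^2 + (-2813/207)^2*(γ23)^2 = 72063121/385641*(-1) + 1600/729*(+1) + 7912969/42849*(+1) = 0 (each basis 2-blade squares to minus the product of its generators' squares); cross terms between blades sharing an index anticommute and cancel. So B^2 = 0.
Answer: null-rotation, certificate B^2 = 0. One invariant decides it: the square 0 survives every conjugation, and its sign is exactly the classification.


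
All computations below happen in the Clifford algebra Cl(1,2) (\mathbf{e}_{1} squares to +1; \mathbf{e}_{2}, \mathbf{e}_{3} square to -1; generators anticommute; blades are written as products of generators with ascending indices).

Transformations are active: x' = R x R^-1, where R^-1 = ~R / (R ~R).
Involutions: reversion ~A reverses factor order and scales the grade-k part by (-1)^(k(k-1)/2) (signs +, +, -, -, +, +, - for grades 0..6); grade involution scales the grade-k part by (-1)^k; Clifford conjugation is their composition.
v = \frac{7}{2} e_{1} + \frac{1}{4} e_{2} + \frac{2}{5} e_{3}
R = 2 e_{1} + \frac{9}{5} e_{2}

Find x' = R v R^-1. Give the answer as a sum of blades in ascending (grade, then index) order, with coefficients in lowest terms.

~R = 2 e_{1} + \frac{9}{5} e_{2}, and R ~R = \frac{19}{25}, so R^-1 = ~R / (\frac{19}{25}).
R v = \frac{131}{20} - \frac{29}{5} e_{1} e_{2} + \frac{4}{5} e_{1} e_{3} + \frac{18}{25} e_{2} e_{3}
Answer: \frac{1177}{38} e_{1} + \frac{2339}{76} e_{2} - \frac{2}{5} e_{3}


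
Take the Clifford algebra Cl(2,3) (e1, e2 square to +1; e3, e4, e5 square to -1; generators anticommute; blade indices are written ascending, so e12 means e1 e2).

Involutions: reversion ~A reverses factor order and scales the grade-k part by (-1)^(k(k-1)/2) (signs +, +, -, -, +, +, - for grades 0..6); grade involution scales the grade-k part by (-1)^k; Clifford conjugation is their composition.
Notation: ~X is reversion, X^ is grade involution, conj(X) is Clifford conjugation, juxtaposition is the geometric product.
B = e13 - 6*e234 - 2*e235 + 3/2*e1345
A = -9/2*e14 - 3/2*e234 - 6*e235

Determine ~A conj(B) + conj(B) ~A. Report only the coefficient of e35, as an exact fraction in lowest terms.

first term: 21 - 9/2*e34 - 27/4*e35 + 33*e45 + 27*e123 - 15/2*e124 + 33/4*e125 - 9*e12345
second term: 21 + 9/2*e34 - 27/4*e35 - 33*e45 - 27*e123 - 21/2*e124 - 15/4*e125 - 9*e12345
Answer: -27/2


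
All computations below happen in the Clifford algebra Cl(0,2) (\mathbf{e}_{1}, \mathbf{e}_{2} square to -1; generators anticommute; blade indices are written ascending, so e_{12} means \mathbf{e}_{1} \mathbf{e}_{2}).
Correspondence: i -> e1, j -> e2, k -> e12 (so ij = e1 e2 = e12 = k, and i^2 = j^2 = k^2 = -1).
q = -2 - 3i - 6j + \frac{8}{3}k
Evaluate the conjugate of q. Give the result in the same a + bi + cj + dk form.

In blades: q = -2 - 3 e_{1} - 6 e_{2} + \frac{8}{3} e_{12}.
Conjugation here is Clifford conjugation: the scalar is fixed and the grade-1 and grade-2 blades all flip sign, giving -2 + 3 e_{1} + 6 e_{2} - \frac{8}{3} e_{12}; translating back:
Answer: -2 + 3i + 6j - \frac{8}{3}k


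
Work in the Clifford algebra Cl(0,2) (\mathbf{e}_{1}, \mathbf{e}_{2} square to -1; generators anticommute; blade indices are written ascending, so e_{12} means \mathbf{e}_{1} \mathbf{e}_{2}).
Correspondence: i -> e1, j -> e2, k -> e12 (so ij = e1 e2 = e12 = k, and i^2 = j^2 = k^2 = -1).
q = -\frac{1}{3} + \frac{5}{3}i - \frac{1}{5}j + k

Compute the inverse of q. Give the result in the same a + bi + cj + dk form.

In blades: q = -\frac{1}{3} + \frac{5}{3} e_{1} - \frac{1}{5} e_{2} + e_{12}.
With qbar = -\frac{1}{3} - \frac{5}{3} e_{1} + \frac{1}{5} e_{2} - e_{12} (scalar fixed, mapped units negated), q qbar = \frac{884}{225} (the sum of squared coefficients), so q^-1 = qbar / (\frac{884}{225}) = -\frac{75}{884} - \frac{375}{884} e_{1} + \frac{45}{884} e_{2} - \frac{225}{884} e_{12}; translating back:
Answer: -\frac{75}{884} - \frac{375}{884}i + \frac{45}{884}j - \frac{225}{884}k


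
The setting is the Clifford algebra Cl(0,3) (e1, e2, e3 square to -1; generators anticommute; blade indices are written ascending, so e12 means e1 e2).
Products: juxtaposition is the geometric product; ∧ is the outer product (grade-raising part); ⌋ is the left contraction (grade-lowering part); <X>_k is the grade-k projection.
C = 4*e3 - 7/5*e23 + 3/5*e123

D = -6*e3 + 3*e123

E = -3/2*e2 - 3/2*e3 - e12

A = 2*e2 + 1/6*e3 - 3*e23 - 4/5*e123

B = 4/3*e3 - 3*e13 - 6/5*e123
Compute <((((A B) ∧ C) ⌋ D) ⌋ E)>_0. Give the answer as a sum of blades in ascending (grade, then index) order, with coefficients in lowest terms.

step 1: 166/225 - 41/10*e1 + 32/5*e2 - 116/15*e12 - 12/5*e13 + 8/3*e23 + 6*e123
step 2: 664/225*e3 - 82/5*e13 + 27638/1125*e23 - 18563/750*e123
step 3: -42409/750 - 27638/375*e1 - 246/5*e2 - 664/75*e12
step 4: -6199/75 + 246/5*e1 + 667/60*e2 + 42409/500*e3 + 42409/750*e12
step 5: -6199/75
Answer: -6199/75


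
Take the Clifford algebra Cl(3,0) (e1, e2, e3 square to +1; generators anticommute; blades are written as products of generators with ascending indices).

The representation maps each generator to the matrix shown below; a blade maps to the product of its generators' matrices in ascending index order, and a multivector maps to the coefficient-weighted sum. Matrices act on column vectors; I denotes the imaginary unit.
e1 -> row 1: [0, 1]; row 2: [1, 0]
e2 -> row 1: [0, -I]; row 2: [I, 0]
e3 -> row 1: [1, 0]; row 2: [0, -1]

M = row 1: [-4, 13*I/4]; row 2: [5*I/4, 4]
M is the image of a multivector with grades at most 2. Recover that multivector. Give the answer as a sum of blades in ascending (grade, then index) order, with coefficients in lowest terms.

Method: 1, rho(e1), rho(e2), rho(e3) form a trace-orthogonal basis of the 2x2 complex matrices (tr(X Y) = 2 if X = Y, else 0), so M = m0*1 + m1*rho(e1) + m2*rho(e2) + m3*rho(e3) with m0 = tr(M)/2 = 0, m1 = tr(M rho(e1))/2 = 9*I/4, m2 = tr(M rho(e2))/2 = -1, m3 = tr(M rho(e3))/2 = -4.
Multiplying table entries, the bivector images are rho(e1 e2) = I*rho(e3), rho(e1 e3) = -I*rho(e2), rho(e2 e3) = I*rho(e1); with real blade coefficients the real parts of m0..m3 are the coefficients of 1, e1, e2, e3 and the imaginary parts give the bivectors (e2 e3: Im m1, e1 e3: -Im m2, e1 e2: Im m3).
Answer: -e2 - 4*e3 + 9/4*e2 e3


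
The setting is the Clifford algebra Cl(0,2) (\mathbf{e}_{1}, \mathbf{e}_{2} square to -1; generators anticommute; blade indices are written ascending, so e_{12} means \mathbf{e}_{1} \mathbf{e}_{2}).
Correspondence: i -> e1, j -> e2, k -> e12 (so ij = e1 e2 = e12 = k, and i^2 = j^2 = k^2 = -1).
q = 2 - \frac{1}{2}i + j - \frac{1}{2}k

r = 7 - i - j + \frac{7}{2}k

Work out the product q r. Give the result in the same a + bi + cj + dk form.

In blades: q = 2 - \frac{1}{2} e_{1} + e_{2} - \frac{1}{2} e_{12}, r = 7 - e_{1} - e_{2} + \frac{7}{2} e_{12}.
Distribute q over r term by term (generator squares from the signature, products reordered to ascending indices): (2)*r = 14 - 2 e_{1} - 2 e_{2} + 7 e_{12}; (-\frac{1}{2} e_{1})*r = -\frac{1}{2} - \frac{7}{2} e_{1} + \frac{7}{4} e_{2} + \frac{1}{2} e_{12}; (e_{2})*r = 1 + \frac{7}{2} e_{1} + 7 e_{2} + e_{12}; (-\frac{1}{2} e_{12})*r = \frac{7}{4} - \frac{1}{2} e_{1} + \frac{1}{2} e_{2} - \frac{7}{2} e_{12}.
Sum: \frac{65}{4} - \frac{5}{2} e_{1} + \frac{29}{4} e_{2} + 5 e_{12}; translating back through the correspondence:
Answer: \frac{65}{4} - \frac{5}{2}i + \frac{29}{4}j + 5k


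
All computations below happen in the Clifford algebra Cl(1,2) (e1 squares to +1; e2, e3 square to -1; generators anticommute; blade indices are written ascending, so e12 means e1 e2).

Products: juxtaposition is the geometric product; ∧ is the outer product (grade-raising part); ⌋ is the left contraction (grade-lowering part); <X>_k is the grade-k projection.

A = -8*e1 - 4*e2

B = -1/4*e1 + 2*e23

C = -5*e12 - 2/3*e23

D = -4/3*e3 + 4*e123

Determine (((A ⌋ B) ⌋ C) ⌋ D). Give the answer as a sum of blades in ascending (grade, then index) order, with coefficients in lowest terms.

step 1: 2 + 8*e3
step 2: -16/3*e2 - 10*e12 - 4/3*e23
step 3: 16/3*e1 - 40*e3 - 64/3*e13
Answer: 16/3*e1 - 40*e3 - 64/3*e13


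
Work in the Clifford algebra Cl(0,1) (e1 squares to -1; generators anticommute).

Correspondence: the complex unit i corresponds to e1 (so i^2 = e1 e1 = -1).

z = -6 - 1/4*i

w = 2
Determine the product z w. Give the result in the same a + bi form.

In blades: z = -6 - 1/4*e1, w = 2.
Distribute z over w term by term (generator squares from the signature, products reordered to ascending indices): (-6)*w = -12; (-1/4*e1)*w = -1/2*e1.
Sum: -12 - 1/2*e1; translating back through the correspondence:
Answer: -12 - 1/2*i


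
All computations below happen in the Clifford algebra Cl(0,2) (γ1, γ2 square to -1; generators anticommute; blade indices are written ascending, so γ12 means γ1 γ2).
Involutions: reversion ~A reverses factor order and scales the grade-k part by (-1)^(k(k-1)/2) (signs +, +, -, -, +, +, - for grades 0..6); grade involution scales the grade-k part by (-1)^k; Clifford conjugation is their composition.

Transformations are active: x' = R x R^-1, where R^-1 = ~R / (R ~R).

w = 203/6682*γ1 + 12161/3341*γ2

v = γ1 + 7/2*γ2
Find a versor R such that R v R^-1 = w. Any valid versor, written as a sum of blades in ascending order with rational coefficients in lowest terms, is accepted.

A norm check does it: q(v) = q(w) = -53/4, hence R = v + w = 6885/6682*γ1 + 47709/6682*γ2 realises the map — parallel part kept, (v - w)/2 negated, v carried to w.
Answer: 6885/6682*γ1 + 47709/6682*γ2


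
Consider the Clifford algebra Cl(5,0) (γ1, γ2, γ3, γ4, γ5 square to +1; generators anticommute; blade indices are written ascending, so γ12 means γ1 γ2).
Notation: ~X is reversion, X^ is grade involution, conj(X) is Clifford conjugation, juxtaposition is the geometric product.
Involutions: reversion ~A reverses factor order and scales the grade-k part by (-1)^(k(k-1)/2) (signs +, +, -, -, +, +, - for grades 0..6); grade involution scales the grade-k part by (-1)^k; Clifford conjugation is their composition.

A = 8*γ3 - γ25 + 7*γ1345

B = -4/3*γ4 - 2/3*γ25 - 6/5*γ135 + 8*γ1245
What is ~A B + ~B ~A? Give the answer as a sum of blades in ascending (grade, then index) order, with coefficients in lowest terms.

first term: 2/3 + 42/5*γ4 + 8*γ14 + 48/5*γ15 - 56*γ23 - 32/3*γ34 + 6/5*γ123 + 28/3*γ135 + 16/3*γ235 + 4/3*γ245 + 14/3*γ1234 + 64*γ12345
second term: -2/3 + 42/5*γ4 + 8*γ14 - 48/5*γ15 + 56*γ23 + 32/3*γ34 + 6/5*γ123 - 28/3*γ135 - 16/3*γ235 + 4/3*γ245 + 14/3*γ1234 + 64*γ12345
Answer: 84/5*γ4 + 16*γ14 + 12/5*γ123 + 8/3*γ245 + 28/3*γ1234 + 128*γ12345


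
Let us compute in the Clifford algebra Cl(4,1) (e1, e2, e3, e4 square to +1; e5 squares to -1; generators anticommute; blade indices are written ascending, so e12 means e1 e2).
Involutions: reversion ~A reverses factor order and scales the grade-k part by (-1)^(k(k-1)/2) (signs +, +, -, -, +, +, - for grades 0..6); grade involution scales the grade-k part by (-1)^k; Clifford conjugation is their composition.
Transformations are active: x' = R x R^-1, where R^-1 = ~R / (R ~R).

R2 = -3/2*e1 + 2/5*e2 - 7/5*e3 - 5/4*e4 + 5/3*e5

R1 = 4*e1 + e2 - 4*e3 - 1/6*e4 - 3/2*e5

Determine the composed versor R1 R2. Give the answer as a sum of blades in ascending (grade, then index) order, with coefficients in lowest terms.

Distribute over the terms of R1 (each basis-blade product reordered to ascending indices, repeated generators contracted through their squares):
(4*e1) R2 = -6 + 8/5*e12 - 28/5*e13 - 5*e14 + 20/3*e15
(e2) R2 = 2/5 + 3/2*e12 - 7/5*e23 - 5/4*e24 + 5/3*e25
(-4*e3) R2 = 28/5 - 6*e13 + 8/5*e23 + 5*e34 - 20/3*e35
(-1/6*e4) R2 = 5/24 - 1/4*e14 + 1/15*e24 - 7/30*e34 - 5/18*e45
(-3/2*e5) R2 = 5/2 - 9/4*e15 + 3/5*e25 - 21/10*e35 - 15/8*e45
Summing the partial products and collecting blades:
Answer: 65/24 + 31/10*e12 - 58/5*e13 - 21/4*e14 + 53/12*e15 + 1/5*e23 - 71/60*e24 + 34/15*e25 + 143/30*e34 - 263/30*e35 - 155/72*e45


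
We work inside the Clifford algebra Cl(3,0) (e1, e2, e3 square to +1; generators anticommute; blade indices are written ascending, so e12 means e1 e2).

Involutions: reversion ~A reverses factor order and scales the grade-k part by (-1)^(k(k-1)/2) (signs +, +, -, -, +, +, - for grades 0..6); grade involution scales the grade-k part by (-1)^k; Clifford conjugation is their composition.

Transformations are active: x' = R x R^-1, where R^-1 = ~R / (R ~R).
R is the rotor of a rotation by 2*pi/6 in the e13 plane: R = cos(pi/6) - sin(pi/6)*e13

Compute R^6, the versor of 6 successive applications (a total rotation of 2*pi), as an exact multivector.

The rotor phase is half the rotation angle and phases add under composition, so 6 steps in the e13 plane accumulate phase 6*(pi/6) = pi: R^6 = cos(pi) - sin(pi)*e13.
cos(pi) = -1 and sin(pi) = 0, so R^6 = -1. The total rotation 2*pi is 1 full turn, so every vector returns to itself, yet the rotor is -1, on the OTHER sheet of the double cover (an odd number of 2*pi turns).
Answer: -1


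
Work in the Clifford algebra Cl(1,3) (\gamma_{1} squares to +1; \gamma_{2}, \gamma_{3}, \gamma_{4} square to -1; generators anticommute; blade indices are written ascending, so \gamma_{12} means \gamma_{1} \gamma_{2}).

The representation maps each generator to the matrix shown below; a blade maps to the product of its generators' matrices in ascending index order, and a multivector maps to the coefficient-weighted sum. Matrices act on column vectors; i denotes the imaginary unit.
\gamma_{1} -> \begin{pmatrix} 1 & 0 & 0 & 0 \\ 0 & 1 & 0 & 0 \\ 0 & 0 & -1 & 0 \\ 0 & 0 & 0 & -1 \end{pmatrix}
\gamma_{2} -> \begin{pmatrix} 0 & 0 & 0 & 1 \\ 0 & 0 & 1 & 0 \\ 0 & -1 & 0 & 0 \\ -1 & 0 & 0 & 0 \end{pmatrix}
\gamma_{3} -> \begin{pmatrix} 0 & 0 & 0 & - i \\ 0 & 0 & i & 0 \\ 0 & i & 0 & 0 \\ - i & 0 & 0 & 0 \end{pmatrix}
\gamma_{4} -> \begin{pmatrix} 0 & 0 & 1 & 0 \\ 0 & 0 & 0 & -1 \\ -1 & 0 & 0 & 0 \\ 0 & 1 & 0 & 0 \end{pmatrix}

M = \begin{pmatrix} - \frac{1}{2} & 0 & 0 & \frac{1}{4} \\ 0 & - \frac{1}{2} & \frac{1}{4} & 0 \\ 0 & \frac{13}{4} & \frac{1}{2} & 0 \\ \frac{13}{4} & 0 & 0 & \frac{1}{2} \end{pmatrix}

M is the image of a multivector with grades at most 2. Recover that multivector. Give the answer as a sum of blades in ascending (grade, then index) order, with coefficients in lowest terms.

Method: the blade images are trace-orthogonal — tr(rho(e_A) rho(e_B)^-1) = 4 if A = B and 0 otherwise — and rho(e_A)^-1 = (e_A)^2 * rho(e_A) with (e_A)^2 = +1 or -1, so the coefficient of e_A in the preimage is (e_A)^2 * tr(M rho(e_A))/4.
Nonzero projections over blades of grade <= 2: \gamma_{1}: (\gamma_{1})^2 = +1, tr(M rho(\gamma_{1})) = -2, coefficient -\frac{1}{2}; \gamma_{2}: (\gamma_{2})^2 = -1, tr(M rho(\gamma_{2})) = 6, coefficient -\frac{3}{2}; \gamma_{12}: (\gamma_{12})^2 = +1, tr(M rho(\gamma_{12})) = 7, coefficient \frac{7}{4}. Every other blade of grade <= 2 projects to 0.
Answer: -\frac{1}{2} \gamma_{1} - \frac{3}{2} \gamma_{2} + \frac{7}{4} \gamma_{12}


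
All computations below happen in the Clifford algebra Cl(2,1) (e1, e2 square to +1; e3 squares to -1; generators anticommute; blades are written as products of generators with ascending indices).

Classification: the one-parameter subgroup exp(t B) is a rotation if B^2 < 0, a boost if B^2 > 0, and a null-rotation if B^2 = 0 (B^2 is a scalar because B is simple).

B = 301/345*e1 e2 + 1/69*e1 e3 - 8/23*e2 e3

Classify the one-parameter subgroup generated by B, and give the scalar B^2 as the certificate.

B^2 term by term: the squares give (301/345)^2*(e1 e2)^2 + (1/69)^2*(e1 e3)^2 + (-8/23)^2*(e2 e3)^2 = 90601/119025*(-1) + 1/4761*(+1) + 64/529*(+1) = -16/25 (each basis 2-blade squares to minus the product of its generators' squares); cross terms between blades sharing an index anticommute and cancel. So B^2 = -16/25.
Answer: rotation, certificate B^2 = -16/25. B^2 = -16/25 is basis-independent, so its sign is the whole story.


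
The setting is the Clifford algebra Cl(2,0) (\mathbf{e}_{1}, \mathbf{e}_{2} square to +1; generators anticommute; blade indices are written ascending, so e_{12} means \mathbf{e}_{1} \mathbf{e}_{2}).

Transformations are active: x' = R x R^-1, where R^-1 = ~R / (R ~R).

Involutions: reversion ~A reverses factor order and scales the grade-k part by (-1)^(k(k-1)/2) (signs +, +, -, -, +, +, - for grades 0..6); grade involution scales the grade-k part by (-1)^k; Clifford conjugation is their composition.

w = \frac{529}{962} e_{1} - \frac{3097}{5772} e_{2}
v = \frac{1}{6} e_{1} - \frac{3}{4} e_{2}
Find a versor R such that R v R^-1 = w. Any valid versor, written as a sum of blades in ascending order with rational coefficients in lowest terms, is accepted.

The midline construction: v and w both square to \frac{85}{144}, so reflecting in their sum \frac{1034}{1443} e_{1} - \frac{3713}{2886} e_{2} exchanges them.
Answer: \frac{1034}{1443} e_{1} - \frac{3713}{2886} e_{2}


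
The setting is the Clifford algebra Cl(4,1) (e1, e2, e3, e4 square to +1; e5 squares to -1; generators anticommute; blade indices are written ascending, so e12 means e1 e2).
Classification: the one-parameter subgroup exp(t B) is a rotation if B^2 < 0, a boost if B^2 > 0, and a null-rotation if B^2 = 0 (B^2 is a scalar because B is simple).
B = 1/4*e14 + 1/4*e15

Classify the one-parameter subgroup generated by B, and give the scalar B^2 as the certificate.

B^2 term by term: the squares give (1/4)^2*(e14)^2 + (1/4)^2*(e15)^2 = 1/16*(-1) + 1/16*(+1) = 0 (each basis 2-blade squares to minus the product of its generators' squares); cross terms between blades sharing an index anticommute and cancel. So B^2 = 0.
Answer: null-rotation, certificate B^2 = 0. Because 0 is invariant under every versor sandwich, the classification follows from its sign alone.


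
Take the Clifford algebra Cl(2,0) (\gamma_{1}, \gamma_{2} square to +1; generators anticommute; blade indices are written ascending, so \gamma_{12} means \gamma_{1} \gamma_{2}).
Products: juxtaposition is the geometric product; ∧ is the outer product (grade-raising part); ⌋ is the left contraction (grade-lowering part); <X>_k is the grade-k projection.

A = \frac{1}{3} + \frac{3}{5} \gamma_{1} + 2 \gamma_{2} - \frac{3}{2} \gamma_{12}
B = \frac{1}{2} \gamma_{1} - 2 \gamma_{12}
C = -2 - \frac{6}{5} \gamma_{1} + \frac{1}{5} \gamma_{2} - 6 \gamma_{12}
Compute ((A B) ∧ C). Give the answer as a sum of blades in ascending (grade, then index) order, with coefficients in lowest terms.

step 1: -\frac{27}{10} + \frac{25}{6} \gamma_{1} - \frac{9}{20} \gamma_{2} - \frac{5}{3} \gamma_{12}
step 2: \frac{27}{5} - \frac{382}{75} \gamma_{1} + \frac{9}{25} \gamma_{2} + \frac{1487}{75} \gamma_{12}
Answer: \frac{27}{5} - \frac{382}{75} \gamma_{1} + \frac{9}{25} \gamma_{2} + \frac{1487}{75} \gamma_{12}


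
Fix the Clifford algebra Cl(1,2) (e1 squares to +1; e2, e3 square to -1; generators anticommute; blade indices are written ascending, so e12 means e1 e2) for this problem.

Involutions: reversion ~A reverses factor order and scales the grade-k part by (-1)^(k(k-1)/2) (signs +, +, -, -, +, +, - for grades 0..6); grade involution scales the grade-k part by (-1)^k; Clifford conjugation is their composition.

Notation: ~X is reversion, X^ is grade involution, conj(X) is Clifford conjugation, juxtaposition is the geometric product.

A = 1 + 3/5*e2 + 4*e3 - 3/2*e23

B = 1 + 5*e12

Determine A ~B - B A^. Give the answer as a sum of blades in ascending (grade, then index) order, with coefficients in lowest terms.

first term: 1 - 3*e1 + 3/5*e2 + 4*e3 - 5*e12 + 15/2*e13 - 3/2*e23 - 20*e123
second term: 1 + 3*e1 - 3/5*e2 - 4*e3 + 5*e12 + 15/2*e13 - 3/2*e23 - 20*e123
Answer: -6*e1 + 6/5*e2 + 8*e3 - 10*e12


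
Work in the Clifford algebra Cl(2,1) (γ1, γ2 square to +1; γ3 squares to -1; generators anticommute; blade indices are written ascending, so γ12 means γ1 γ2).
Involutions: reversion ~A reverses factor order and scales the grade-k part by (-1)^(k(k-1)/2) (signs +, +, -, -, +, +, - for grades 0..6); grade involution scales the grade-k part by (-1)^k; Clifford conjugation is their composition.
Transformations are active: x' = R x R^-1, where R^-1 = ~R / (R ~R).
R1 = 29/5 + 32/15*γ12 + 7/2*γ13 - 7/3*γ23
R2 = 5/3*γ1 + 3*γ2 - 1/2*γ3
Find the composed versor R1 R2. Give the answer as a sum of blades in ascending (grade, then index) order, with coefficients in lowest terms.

Distribute over the terms of R2 (each basis-blade product reordered to ascending indices, repeated generators contracted through their squares):
R1 (5/3*γ1) = 29/3*γ1 - 32/9*γ2 - 35/6*γ3 - 35/9*γ123
R1 (3*γ2) = 32/5*γ1 + 87/5*γ2 + 7*γ3 - 21/2*γ123
R1 (-1/2*γ3) = 7/4*γ1 - 7/6*γ2 - 29/10*γ3 - 16/15*γ123
Summing the partial products and collecting blades:
Answer: 1069/60*γ1 + 1141/90*γ2 - 26/15*γ3 - 1391/90*γ123


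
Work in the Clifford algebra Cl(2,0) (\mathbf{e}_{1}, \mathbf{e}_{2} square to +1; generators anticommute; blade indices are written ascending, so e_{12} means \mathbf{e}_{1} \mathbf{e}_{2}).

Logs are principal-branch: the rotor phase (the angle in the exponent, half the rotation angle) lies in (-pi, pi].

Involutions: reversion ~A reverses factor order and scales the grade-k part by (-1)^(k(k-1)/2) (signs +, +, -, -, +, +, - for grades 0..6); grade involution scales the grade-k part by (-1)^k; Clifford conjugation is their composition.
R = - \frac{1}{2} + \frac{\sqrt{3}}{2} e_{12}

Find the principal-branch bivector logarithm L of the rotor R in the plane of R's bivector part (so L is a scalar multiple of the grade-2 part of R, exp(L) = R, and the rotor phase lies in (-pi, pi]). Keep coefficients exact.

The scalar part of R is - \frac{1}{2}, so the principal-branch rotor phase is pinned; divide the bivector part by its sine to get the unit plane — L is the phase times that plane.
Concretely: cos(phase) = - \frac{1}{2} gives phase = ±\frac{2 \pi}{3}, and since phase/sin(phase) is even the sign is immaterial: L = (phase/sin(phase)) * <R>_2 = (\frac{4 \sqrt{3} \pi}{9}) * <R>_2.
Answer: \frac{2 \pi}{3} e_{12}


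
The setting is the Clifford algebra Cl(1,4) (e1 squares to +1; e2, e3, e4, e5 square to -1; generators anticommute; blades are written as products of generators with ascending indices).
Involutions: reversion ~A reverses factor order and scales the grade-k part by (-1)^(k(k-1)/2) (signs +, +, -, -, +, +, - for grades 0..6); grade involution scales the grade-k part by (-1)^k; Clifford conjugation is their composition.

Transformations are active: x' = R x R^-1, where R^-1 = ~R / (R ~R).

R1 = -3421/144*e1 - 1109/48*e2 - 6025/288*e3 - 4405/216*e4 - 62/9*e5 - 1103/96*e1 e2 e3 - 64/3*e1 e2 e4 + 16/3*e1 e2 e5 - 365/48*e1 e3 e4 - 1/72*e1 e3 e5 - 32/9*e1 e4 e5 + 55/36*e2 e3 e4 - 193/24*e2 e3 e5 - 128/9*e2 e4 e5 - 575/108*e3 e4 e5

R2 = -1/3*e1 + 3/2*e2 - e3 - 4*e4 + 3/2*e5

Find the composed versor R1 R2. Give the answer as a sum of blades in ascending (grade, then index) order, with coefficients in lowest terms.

Distribute over the terms of R2 (each basis-blade product reordered to ascending indices, repeated generators contracted through their squares):
R1 (-1/3*e1) = 3421/432 - 1109/144*e1 e2 - 6025/864*e1 e3 - 4405/648*e1 e4 - 62/27*e1 e5 + 1103/288*e2 e3 + 64/9*e2 e4 - 16/9*e2 e5 + 365/144*e3 e4 + 1/216*e3 e5 + 32/27*e4 e5 + 55/108*e1 e2 e3 e4 - 193/72*e1 e2 e3 e5 - 128/27*e1 e2 e4 e5 - 575/324*e1 e3 e4 e5
R1 (3/2*e2) = 1109/32 - 3421/96*e1 e2 - 1103/64*e1 e3 - 32*e1 e4 + 8*e1 e5 + 6025/192*e2 e3 + 4405/144*e2 e4 + 31/3*e2 e5 - 55/24*e3 e4 + 193/16*e3 e5 + 64/3*e4 e5 - 365/32*e1 e2 e3 e4 - 1/48*e1 e2 e3 e5 - 16/3*e1 e2 e4 e5 + 575/72*e2 e3 e4 e5
R1 (-e3) = -6025/288 - 1103/96*e1 e2 + 3421/144*e1 e3 + 365/48*e1 e4 + 1/72*e1 e5 + 1109/48*e2 e3 - 55/36*e2 e4 + 193/24*e2 e5 - 4405/216*e3 e4 - 62/9*e3 e5 - 575/108*e4 e5 - 64/3*e1 e2 e3 e4 + 16/3*e1 e2 e3 e5 + 32/9*e1 e3 e4 e5 + 128/9*e2 e3 e4 e5
R1 (-4*e4) = -4405/54 - 256/3*e1 e2 - 365/12*e1 e3 + 3421/36*e1 e4 + 128/9*e1 e5 + 55/9*e2 e3 + 1109/12*e2 e4 + 512/9*e2 e5 + 6025/72*e3 e4 + 575/27*e3 e5 - 248/9*e4 e5 + 1103/24*e1 e2 e3 e4 + 64/3*e1 e2 e4 e5 - 1/18*e1 e3 e4 e5 - 193/6*e2 e3 e4 e5
R1 (3/2*e5) = 31/3 - 8*e1 e2 + 1/48*e1 e3 + 16/3*e1 e4 - 3421/96*e1 e5 + 193/16*e2 e3 + 64/3*e2 e4 - 1109/32*e2 e5 + 575/72*e3 e4 - 6025/192*e3 e5 - 4405/144*e4 e5 - 1103/64*e1 e2 e3 e5 - 32*e1 e2 e4 e5 - 365/32*e1 e3 e4 e5 + 55/24*e2 e3 e4 e5
Summing the partial products and collecting blades:
Answer: -21421/432 - 21335/144*e1 e2 - 53303/1728*e1 e3 + 89641/1296*e1 e4 - 13561/864*e1 e5 + 44057/576*e2 e3 + 21589/144*e2 e4 + 11183/288*e2 e5 + 30895/432*e3 e4 - 8477/1728*e3 e5 - 5897/144*e4 e5 + 11861/864*e1 e2 e3 e4 - 8411/576*e1 e2 e3 e5 - 560/27*e1 e2 e4 e5 - 25093/2592*e1 e3 e4 e5 - 23/3*e2 e3 e4 e5


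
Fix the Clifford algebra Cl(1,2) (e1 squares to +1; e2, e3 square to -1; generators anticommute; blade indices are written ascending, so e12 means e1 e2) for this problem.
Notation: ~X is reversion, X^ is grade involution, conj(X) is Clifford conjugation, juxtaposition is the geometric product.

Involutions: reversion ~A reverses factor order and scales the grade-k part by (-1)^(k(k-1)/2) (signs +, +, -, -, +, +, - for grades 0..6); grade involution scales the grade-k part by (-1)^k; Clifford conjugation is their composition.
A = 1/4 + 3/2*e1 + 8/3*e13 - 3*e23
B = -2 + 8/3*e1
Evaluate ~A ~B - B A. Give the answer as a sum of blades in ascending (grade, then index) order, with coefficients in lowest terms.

first term: 7/2 - 7/3*e1 + 64/9*e3 + 16/3*e13 - 6*e23 + 8*e123
second term: 7/2 - 7/3*e1 + 64/9*e3 - 16/3*e13 + 6*e23 - 8*e123
Answer: 32/3*e13 - 12*e23 + 16*e123


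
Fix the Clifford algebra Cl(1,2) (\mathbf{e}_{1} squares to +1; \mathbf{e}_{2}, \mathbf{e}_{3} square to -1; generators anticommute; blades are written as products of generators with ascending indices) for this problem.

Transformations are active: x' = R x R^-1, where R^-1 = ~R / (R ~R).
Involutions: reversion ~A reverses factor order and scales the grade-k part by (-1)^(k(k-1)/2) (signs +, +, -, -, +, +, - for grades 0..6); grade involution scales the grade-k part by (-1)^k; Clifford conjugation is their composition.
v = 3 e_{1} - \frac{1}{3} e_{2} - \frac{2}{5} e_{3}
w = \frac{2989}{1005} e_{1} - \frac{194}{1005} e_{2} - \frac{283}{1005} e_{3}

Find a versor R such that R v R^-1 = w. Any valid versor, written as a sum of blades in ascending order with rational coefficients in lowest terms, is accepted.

R = v + w = \frac{6004}{1005} e_{1} - \frac{529}{1005} e_{2} - \frac{137}{201} e_{3} works: the equal norms (\frac{1964}{225}) guarantee its sandwich swaps v into w.
Answer: \frac{6004}{1005} e_{1} - \frac{529}{1005} e_{2} - \frac{137}{201} e_{3}


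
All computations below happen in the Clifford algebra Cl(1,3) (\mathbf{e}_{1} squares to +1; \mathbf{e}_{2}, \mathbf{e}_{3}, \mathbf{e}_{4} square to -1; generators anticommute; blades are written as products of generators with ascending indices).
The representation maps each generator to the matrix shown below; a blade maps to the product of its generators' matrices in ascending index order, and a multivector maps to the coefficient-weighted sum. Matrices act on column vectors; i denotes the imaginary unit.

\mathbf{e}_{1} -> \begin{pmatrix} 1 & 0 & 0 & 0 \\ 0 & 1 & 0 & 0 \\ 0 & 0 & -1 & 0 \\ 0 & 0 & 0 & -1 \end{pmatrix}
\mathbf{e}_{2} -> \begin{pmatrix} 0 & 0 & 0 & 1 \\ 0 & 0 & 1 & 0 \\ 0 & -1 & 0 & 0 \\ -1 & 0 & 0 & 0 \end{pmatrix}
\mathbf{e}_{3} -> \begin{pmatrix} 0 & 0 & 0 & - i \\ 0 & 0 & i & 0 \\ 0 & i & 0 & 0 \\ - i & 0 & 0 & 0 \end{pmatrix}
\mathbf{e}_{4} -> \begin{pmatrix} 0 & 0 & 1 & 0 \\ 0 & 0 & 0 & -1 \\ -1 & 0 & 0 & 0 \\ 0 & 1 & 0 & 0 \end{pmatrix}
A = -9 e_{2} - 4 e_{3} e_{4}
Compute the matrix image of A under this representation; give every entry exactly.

Bivector images (products of the table entries): rho(e_{3} e_{4}) = rho(\mathbf{e}_{3})rho(\mathbf{e}_{4}) = \begin{pmatrix} 0 & - i & 0 & 0 \\ - i & 0 & 0 & 0 \\ 0 & 0 & 0 & - i \\ 0 & 0 & - i & 0 \end{pmatrix}.
M = (-9)*rho(e_{2}) + (-4)*rho(e_{3} e_{4}), summed entrywise:
Answer: \begin{pmatrix} 0 & 4 i & 0 & -9 \\ 4 i & 0 & -9 & 0 \\ 0 & 9 & 0 & 4 i \\ 9 & 0 & 4 i & 0 \end{pmatrix}


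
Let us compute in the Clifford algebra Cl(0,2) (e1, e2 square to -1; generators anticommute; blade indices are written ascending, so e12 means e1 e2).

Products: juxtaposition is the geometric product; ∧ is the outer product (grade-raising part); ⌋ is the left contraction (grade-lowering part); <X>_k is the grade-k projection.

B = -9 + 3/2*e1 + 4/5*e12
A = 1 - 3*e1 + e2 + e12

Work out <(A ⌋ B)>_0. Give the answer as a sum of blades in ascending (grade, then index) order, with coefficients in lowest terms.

step 1: -53/10 + 23/10*e1 + 12/5*e2 + 4/5*e12
step 2: -53/10
Answer: -53/10


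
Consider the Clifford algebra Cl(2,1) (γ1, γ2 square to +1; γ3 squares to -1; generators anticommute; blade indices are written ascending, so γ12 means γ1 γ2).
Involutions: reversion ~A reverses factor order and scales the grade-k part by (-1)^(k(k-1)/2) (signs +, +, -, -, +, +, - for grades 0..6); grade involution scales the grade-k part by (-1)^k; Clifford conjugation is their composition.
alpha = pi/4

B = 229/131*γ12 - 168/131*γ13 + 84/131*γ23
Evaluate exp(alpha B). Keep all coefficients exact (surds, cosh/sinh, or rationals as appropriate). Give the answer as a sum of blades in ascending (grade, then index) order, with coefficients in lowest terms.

B^2 term by term: the squares give (229/131)^2*(γ12)^2 + (-168/131)^2*(γ13)^2 + (84/131)^2*(γ23)^2 = 52441/17161*(-1) + 28224/17161*(+1) + 7056/17161*(+1) = -1 (each basis 2-blade squares to minus the product of its generators' squares); cross terms between blades sharing an index anticommute and cancel. So B^2 = -1.
B^2 = -1 — the negative square puts this in the circular regime; l = 1, alpha*l = pi/4, so exp(alpha B) = cos(pi/4) + (sin(pi/4)/1)*B = sqrt(2)/2 + (sqrt(2)/2)*B.
Answer: sqrt(2)/2 + 229*sqrt(2)/262*γ12 - 84*sqrt(2)/131*γ13 + 42*sqrt(2)/131*γ23


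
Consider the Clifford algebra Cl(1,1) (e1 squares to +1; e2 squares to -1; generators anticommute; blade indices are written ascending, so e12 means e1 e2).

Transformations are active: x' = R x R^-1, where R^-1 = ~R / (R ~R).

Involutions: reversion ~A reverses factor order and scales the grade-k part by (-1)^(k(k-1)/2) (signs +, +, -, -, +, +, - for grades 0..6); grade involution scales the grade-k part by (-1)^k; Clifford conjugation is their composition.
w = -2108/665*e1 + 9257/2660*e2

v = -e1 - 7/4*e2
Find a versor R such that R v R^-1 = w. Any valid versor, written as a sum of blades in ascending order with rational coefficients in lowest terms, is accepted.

Construction: equal norms (both -33/16) license R = v + w = -2773/665*e1 + 2301/1330*e2 — nothing changes along that direction, while (v - w)/2 changes sign, so v maps onto w.
Answer: -2773/665*e1 + 2301/1330*e2


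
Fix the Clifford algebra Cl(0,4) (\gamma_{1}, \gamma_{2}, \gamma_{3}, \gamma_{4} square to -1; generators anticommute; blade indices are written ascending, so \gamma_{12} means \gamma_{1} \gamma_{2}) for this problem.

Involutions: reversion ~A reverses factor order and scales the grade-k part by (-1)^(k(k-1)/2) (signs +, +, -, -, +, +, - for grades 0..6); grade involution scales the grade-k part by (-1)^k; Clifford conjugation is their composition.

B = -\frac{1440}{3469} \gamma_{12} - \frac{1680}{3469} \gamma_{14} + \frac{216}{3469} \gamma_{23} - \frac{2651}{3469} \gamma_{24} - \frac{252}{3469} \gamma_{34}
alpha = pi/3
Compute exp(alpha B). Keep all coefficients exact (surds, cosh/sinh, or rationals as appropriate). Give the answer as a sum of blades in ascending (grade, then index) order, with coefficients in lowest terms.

B^2 term by term: the squares give (-\frac{1440}{3469})^2*(\gamma_{12})^2 + (-\frac{1680}{3469})^2*(\gamma_{14})^2 + (\frac{216}{3469})^2*(\gamma_{23})^2 + (-\frac{2651}{3469})^2*(\gamma_{24})^2 + (-\frac{252}{3469})^2*(\gamma_{34})^2 = \frac{2073600}{12033961}*(-1) + \frac{2822400}{12033961}*(-1) + \frac{46656}{12033961}*(-1) + \frac{7027801}{12033961}*(-1) + \frac{63504}{12033961}*(-1) = -1 (each basis 2-blade squares to minus the product of its generators' squares); cross terms between blades sharing an index anticommute and cancel; the commuting (index-disjoint) pairs give grade-4 terms 2*c*c'*(blade product), which cancel blade by blade — \gamma_{1234}: \frac{725760}{12033961} - \frac{725760}{12033961} = 0 — confirming B is simple. So B^2 = -1.
B^2 = -1 — the series telescopes trigonometrically here: l = 1, alpha*l = \frac{\pi}{3}, so exp(alpha B) = cos(\frac{\pi}{3}) + (sin(\frac{\pi}{3})/1)*B = \frac{1}{2} + (\frac{\sqrt{3}}{2})*B.
Answer: \frac{1}{2} - \frac{720 \sqrt{3}}{3469} \gamma_{12} - \frac{840 \sqrt{3}}{3469} \gamma_{14} + \frac{108 \sqrt{3}}{3469} \gamma_{23} - \frac{2651 \sqrt{3}}{6938} \gamma_{24} - \frac{126 \sqrt{3}}{3469} \gamma_{34}


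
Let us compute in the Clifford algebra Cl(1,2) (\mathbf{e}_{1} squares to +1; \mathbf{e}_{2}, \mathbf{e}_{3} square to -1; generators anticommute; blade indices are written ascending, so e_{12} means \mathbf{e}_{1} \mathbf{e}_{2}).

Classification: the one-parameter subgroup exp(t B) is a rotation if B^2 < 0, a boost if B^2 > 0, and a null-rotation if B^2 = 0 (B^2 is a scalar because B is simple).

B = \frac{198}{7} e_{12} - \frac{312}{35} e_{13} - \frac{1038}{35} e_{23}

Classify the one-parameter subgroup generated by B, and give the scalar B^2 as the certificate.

B^2 term by term: the squares give (\frac{198}{7})^2*(e_{12})^2 + (-\frac{312}{35})^2*(e_{13})^2 + (-\frac{1038}{35})^2*(e_{23})^2 = \frac{39204}{49}*(+1) + \frac{97344}{1225}*(+1) + \frac{1077444}{1225}*(-1) = 0 (each basis 2-blade squares to minus the product of its generators' squares); cross terms between blades sharing an index anticommute and cancel. So B^2 = 0.
Answer: null-rotation, certificate B^2 = 0. Key observation: B^2 = 0 is a conjugation invariant, so its sign decides the class regardless of the surface form of B.


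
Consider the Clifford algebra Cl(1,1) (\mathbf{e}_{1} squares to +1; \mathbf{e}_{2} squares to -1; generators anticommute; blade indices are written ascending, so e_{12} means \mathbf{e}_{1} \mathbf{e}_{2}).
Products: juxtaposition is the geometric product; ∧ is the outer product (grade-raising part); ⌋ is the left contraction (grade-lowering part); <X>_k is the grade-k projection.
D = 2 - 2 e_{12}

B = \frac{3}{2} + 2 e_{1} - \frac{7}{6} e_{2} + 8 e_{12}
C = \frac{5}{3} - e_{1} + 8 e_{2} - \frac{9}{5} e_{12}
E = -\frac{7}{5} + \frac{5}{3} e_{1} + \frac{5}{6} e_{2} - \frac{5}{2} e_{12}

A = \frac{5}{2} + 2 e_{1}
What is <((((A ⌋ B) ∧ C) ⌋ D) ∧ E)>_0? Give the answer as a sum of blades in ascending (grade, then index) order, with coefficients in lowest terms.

step 1: \frac{31}{4} + 5 e_{1} + \frac{157}{12} e_{2} + 20 e_{12}
step 2: \frac{155}{12} + \frac{7}{12} e_{1} + \frac{3017}{36} e_{2} + \frac{1087}{15} e_{12}
step 3: -\frac{1191}{10} - \frac{3017}{18} e_{1} - \frac{7}{6} e_{2} - \frac{155}{6} e_{12}
step 4: \frac{8337}{50} + \frac{1627}{45} e_{1} - \frac{5857}{60} e_{2} + \frac{5297}{27} e_{12}
step 5: \frac{8337}{50}
Answer: \frac{8337}{50}


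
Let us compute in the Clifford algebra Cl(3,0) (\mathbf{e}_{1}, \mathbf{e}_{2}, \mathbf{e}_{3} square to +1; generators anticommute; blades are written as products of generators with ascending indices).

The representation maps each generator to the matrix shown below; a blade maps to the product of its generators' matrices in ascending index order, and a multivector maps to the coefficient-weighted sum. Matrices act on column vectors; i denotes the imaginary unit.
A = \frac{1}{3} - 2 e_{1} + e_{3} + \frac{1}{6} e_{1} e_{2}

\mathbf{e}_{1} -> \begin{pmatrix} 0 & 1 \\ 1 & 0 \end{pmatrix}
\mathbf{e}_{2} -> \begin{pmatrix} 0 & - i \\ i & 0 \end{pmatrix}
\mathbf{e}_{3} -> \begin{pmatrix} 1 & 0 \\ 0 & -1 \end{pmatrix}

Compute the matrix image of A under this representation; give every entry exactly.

Bivector images (products of the table entries): rho(e_{1} e_{2}) = rho(\mathbf{e}_{1})rho(\mathbf{e}_{2}) = \begin{pmatrix} i & 0 \\ 0 & - i \end{pmatrix}.
M = (\frac{1}{3})*1 + (-2)*rho(e_{1}) + (1)*rho(e_{3}) + (\frac{1}{6})*rho(e_{1} e_{2}), summed entrywise (1 is the identity matrix):
Answer: \begin{pmatrix} \frac{4}{3} + \frac{i}{6} & -2 \\ -2 & - \frac{2}{3} - \frac{i}{6} \end{pmatrix}


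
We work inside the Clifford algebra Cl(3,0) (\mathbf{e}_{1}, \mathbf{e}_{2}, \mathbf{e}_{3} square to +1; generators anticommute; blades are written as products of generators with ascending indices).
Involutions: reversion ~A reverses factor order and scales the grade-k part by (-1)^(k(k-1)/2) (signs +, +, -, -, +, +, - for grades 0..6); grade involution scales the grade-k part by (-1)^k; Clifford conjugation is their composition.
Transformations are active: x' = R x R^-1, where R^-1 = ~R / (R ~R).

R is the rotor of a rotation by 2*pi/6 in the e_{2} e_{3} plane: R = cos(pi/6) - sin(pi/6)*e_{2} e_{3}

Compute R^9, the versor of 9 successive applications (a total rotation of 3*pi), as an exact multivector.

Half-angle bookkeeping: 9 applications in e_{2} e_{3} add up to rotor phase 9*pi/6 = \frac{3 \pi}{2}, so R^9 = cos(\frac{3 \pi}{2}) - sin(\frac{3 \pi}{2})*e_{2} e_{3}.
cos(\frac{3 \pi}{2}) = 0 and sin(\frac{3 \pi}{2}) = -1, so R^9 = e_{2} e_{3}. The net rotation is 1*pi (after discarding 1 full turn, each of which contributes a factor -1 to the rotor); the rotor keeps the half-angle phase exactly.
Answer: e_{2} e_{3}


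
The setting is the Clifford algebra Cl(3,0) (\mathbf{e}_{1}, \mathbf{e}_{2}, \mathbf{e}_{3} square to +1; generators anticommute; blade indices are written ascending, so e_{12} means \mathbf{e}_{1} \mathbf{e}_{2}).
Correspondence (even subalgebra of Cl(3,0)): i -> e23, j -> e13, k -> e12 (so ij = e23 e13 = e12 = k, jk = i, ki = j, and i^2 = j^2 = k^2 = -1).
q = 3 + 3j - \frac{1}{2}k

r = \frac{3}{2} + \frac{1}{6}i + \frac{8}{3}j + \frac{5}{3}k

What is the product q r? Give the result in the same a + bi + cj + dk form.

In blades: q = 3 - \frac{1}{2} e_{12} + 3 e_{13}, r = \frac{3}{2} + \frac{5}{3} e_{12} + \frac{8}{3} e_{13} + \frac{1}{6} e_{23}.
Distribute q over r term by term (generator squares from the signature, products reordered to ascending indices): (3)*r = \frac{9}{2} + 5 e_{12} + 8 e_{13} + \frac{1}{2} e_{23}; (-\frac{1}{2} e_{12})*r = \frac{5}{6} - \frac{3}{4} e_{12} - \frac{1}{12} e_{13} + \frac{4}{3} e_{23}; (3 e_{13})*r = -8 - \frac{1}{2} e_{12} + \frac{9}{2} e_{13} + 5 e_{23}.
Sum: -\frac{8}{3} + \frac{15}{4} e_{12} + \frac{149}{12} e_{13} + \frac{41}{6} e_{23}; translating back through the correspondence:
Answer: -\frac{8}{3} + \frac{41}{6}i + \frac{149}{12}j + \frac{15}{4}k
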